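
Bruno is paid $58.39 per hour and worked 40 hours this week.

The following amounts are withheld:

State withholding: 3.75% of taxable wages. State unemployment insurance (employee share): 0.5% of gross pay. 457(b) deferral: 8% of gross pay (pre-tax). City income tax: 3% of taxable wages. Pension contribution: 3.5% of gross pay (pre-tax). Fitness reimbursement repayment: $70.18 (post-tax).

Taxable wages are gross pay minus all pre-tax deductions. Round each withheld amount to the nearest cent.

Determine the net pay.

$1,845.62

Gross pay: 40 × $58.39 = $2,335.60
Pension contribution: $2,335.60 × 0.035 = $81.75
457(b) deferral: $2,335.60 × 0.08 = $186.85
Pre-tax total = $81.75 + $186.85 = $268.60
Taxable wages = $2,335.60 − $268.60 = $2,067.00
State withholding: $2,067.00 × 0.0375 = $77.51
City income tax: $2,067.00 × 0.03 = $62.01
State unemployment insurance (employee share): $2,335.60 × 0.005 = $11.68
Fitness reimbursement repayment: $70.18
Total deductions = $81.75 + $186.85 + $77.51 + $62.01 + $11.68 + $70.18 = $489.98
Net pay = $2,335.60 − $489.98 = $1,845.62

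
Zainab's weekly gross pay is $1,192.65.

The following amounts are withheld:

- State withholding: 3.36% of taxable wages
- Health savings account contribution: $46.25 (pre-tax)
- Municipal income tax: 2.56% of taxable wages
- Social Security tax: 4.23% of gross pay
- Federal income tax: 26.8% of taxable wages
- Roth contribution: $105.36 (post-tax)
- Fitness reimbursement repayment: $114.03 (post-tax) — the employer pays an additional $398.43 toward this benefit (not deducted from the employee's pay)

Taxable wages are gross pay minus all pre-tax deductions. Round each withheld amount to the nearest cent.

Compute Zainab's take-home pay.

Health savings account contribution: $46.25
Taxable wages = $1,192.65 − $46.25 = $1,146.40
Federal income tax: $1,146.40 × 0.268 = $307.24
Municipal income tax: $1,146.40 × 0.0256 = $29.35
State withholding: $1,146.40 × 0.0336 = $38.52
Social Security tax: $1,192.65 × 0.0423 = $50.45
Fitness reimbursement repayment: $114.03
Roth contribution: $105.36
(Employer's $398.43 toward fitness reimbursement repayment is not withheld from the employee.)
Total deductions = $46.25 + $307.24 + $29.35 + $38.52 + $50.45 + $114.03 + $105.36 = $691.20
Net pay = $1,192.65 − $691.20 = $501.45

$501.45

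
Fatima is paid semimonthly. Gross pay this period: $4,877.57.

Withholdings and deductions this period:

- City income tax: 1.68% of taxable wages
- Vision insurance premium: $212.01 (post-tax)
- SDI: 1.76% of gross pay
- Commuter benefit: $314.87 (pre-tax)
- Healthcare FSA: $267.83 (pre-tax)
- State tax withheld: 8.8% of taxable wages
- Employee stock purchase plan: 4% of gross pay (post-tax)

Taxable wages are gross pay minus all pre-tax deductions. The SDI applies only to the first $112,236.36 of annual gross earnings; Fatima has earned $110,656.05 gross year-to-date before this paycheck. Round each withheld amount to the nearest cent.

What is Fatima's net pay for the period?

$3,409.85

Commuter benefit: $314.87
Healthcare FSA: $267.83
Pre-tax total = $314.87 + $267.83 = $582.70
Taxable wages = $4,877.57 − $582.70 = $4,294.87
City income tax: $4,294.87 × 0.0168 = $72.15
State tax withheld: $4,294.87 × 0.088 = $377.95
SDI: only $112,236.36 − $110,656.05 = $1,580.31 of this check is subject → $1,580.31 × 0.0176 = $27.81
Employee stock purchase plan: $4,877.57 × 0.04 = $195.10
Vision insurance premium: $212.01
Total deductions = $314.87 + $267.83 + $72.15 + $377.95 + $27.81 + $195.10 + $212.01 = $1,467.72
Net pay = $4,877.57 − $1,467.72 = $3,409.85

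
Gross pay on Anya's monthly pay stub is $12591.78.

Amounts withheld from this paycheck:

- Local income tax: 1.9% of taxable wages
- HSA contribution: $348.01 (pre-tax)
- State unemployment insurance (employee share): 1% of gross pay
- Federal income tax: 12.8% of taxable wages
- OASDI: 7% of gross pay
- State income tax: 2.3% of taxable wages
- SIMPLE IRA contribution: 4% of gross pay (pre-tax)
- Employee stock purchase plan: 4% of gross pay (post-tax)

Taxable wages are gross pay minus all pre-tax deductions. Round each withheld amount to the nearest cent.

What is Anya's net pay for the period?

$8233.28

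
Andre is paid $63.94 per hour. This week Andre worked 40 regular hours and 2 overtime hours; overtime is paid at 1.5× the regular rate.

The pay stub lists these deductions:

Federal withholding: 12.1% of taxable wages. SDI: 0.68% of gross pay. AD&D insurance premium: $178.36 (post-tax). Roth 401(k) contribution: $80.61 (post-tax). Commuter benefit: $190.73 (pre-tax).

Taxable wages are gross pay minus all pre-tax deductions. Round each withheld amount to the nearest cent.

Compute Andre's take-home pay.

Regular pay: 40 × $63.94 = $2,557.60
Overtime pay: 2 × $63.94 × 1.5 = $191.82
Gross pay = $2,557.60 + $191.82 = $2,749.42
Commuter benefit: $190.73
Taxable wages = $2,749.42 − $190.73 = $2,558.69
Federal withholding: $2,558.69 × 0.121 = $309.60
SDI: $2,749.42 × 0.0068 = $18.70
AD&D insurance premium: $178.36
Roth 401(k) contribution: $80.61
Total deductions = $190.73 + $309.60 + $18.70 + $178.36 + $80.61 = $778.00
Net pay = $2,749.42 − $778.00 = $1,971.42

$1,971.42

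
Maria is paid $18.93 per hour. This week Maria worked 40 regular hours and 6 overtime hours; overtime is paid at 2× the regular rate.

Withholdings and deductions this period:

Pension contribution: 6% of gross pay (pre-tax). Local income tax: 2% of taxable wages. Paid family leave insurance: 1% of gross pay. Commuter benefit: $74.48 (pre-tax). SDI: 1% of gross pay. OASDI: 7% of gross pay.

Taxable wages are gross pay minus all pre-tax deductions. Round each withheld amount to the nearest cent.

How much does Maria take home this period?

Regular pay: 40 × $18.93 = $757.20
Overtime pay: 6 × $18.93 × 2 = $227.16
Gross pay = $757.20 + $227.16 = $984.36
Commuter benefit: $74.48
Pension contribution: $984.36 × 0.06 = $59.06
Pre-tax total = $74.48 + $59.06 = $133.54
Taxable wages = $984.36 − $133.54 = $850.82
Local income tax: $850.82 × 0.02 = $17.02
OASDI: $984.36 × 0.07 = $68.91
Paid family leave insurance: $984.36 × 0.01 = $9.84
SDI: $984.36 × 0.01 = $9.84
Total deductions = $74.48 + $59.06 + $17.02 + $68.91 + $9.84 + $9.84 = $239.15
Net pay = $984.36 − $239.15 = $745.21

$745.21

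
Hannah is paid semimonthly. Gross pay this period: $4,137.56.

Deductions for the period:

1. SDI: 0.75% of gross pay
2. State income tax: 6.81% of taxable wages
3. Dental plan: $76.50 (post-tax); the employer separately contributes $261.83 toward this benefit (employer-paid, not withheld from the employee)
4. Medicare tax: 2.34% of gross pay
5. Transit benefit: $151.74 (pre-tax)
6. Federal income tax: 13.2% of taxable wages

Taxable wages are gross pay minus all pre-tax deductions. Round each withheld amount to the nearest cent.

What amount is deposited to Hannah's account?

$2,983.91

Transit benefit: $151.74
Taxable wages = $4,137.56 − $151.74 = $3,985.82
State income tax: $3,985.82 × 0.0681 = $271.43
Federal income tax: $3,985.82 × 0.132 = $526.13
SDI: $4,137.56 × 0.0075 = $31.03
Medicare tax: $4,137.56 × 0.0234 = $96.82
Dental plan: $76.50
(Employer's $261.83 toward dental plan is not withheld from the employee.)
Total deductions = $151.74 + $271.43 + $526.13 + $31.03 + $96.82 + $76.50 = $1,153.65
Net pay = $4,137.56 − $1,153.65 = $2,983.91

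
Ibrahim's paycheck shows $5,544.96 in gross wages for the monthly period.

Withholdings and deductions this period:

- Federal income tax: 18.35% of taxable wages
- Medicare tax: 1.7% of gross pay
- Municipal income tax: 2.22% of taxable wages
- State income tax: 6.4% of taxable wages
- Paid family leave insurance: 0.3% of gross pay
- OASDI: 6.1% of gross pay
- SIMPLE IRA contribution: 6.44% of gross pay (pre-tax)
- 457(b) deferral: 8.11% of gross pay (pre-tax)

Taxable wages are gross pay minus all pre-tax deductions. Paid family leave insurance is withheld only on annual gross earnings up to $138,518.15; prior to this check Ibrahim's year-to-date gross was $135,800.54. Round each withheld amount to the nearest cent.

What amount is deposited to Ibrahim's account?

457(b) deferral: $5,544.96 × 0.0811 = $449.70
SIMPLE IRA contribution: $5,544.96 × 0.0644 = $357.10
Pre-tax total = $449.70 + $357.10 = $806.80
Taxable wages = $5,544.96 − $806.80 = $4,738.16
Municipal income tax: $4,738.16 × 0.0222 = $105.19
Federal income tax: $4,738.16 × 0.1835 = $869.45
State income tax: $4,738.16 × 0.064 = $303.24
Medicare tax: $5,544.96 × 0.017 = $94.26
Paid family leave insurance: only $138,518.15 − $135,800.54 = $2,717.61 of this check is subject → $2,717.61 × 0.003 = $8.15
OASDI: $5,544.96 × 0.061 = $338.24
Total deductions = $449.70 + $357.10 + $105.19 + $869.45 + $303.24 + $94.26 + $8.15 + $338.24 = $2,525.33
Net pay = $5,544.96 − $2,525.33 = $3,019.63

$3,019.63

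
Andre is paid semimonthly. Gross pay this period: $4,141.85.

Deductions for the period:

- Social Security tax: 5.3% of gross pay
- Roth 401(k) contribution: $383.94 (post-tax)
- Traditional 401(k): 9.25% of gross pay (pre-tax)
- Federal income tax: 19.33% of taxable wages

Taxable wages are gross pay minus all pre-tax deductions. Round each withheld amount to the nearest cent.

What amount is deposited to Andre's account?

$2,428.71

Traditional 401(k): $4,141.85 × 0.0925 = $383.12
Taxable wages = $4,141.85 − $383.12 = $3,758.73
Federal income tax: $3,758.73 × 0.1933 = $726.56
Social Security tax: $4,141.85 × 0.053 = $219.52
Roth 401(k) contribution: $383.94
Total deductions = $383.12 + $726.56 + $219.52 + $383.94 = $1,713.14
Net pay = $4,141.85 − $1,713.14 = $2,428.71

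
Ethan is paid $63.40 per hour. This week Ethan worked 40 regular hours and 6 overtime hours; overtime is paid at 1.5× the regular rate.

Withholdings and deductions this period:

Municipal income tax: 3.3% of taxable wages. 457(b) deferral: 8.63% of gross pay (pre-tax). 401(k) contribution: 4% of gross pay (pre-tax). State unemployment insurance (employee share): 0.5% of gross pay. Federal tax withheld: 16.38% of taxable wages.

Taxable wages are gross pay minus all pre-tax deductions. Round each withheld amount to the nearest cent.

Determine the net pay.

$2,164.55

Regular pay: 40 × $63.40 = $2,536.00
Overtime pay: 6 × $63.40 × 1.5 = $570.60
Gross pay = $2,536.00 + $570.60 = $3,106.60
401(k) contribution: $3,106.60 × 0.04 = $124.26
457(b) deferral: $3,106.60 × 0.0863 = $268.10
Pre-tax total = $124.26 + $268.10 = $392.36
Taxable wages = $3,106.60 − $392.36 = $2,714.24
Municipal income tax: $2,714.24 × 0.033 = $89.57
Federal tax withheld: $2,714.24 × 0.1638 = $444.59
State unemployment insurance (employee share): $3,106.60 × 0.005 = $15.53
Total deductions = $124.26 + $268.10 + $89.57 + $444.59 + $15.53 = $942.05
Net pay = $3,106.60 − $942.05 = $2,164.55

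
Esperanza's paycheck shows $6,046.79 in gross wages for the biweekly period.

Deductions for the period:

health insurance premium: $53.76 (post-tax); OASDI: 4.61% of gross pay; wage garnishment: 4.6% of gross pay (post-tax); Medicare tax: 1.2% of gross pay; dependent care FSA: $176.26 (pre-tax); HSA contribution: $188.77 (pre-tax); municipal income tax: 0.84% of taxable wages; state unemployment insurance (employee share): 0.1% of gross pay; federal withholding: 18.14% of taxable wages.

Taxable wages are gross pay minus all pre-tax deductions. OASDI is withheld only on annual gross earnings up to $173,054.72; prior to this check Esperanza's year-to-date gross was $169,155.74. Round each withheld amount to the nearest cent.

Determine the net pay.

Dependent care FSA: $176.26
HSA contribution: $188.77
Pre-tax total = $176.26 + $188.77 = $365.03
Taxable wages = $6,046.79 − $365.03 = $5,681.76
Municipal income tax: $5,681.76 × 0.0084 = $47.73
Federal withholding: $5,681.76 × 0.1814 = $1,030.67
Medicare tax: $6,046.79 × 0.012 = $72.56
State unemployment insurance (employee share): $6,046.79 × 0.001 = $6.05
OASDI: only $173,054.72 − $169,155.74 = $3,898.98 of this check is subject → $3,898.98 × 0.0461 = $179.74
Health insurance premium: $53.76
Wage garnishment: $6,046.79 × 0.046 = $278.15
Total deductions = $176.26 + $188.77 + $47.73 + $1,030.67 + $72.56 + $6.05 + $179.74 + $53.76 + $278.15 = $2,033.69
Net pay = $6,046.79 − $2,033.69 = $4,013.10

$4,013.10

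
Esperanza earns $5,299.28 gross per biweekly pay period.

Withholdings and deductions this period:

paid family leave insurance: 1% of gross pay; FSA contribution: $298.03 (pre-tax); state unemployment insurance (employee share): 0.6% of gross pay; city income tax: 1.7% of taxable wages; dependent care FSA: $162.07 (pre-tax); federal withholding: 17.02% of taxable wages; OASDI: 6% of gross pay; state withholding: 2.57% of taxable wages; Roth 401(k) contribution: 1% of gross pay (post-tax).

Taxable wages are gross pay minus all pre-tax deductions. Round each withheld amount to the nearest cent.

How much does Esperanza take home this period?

$3,353.17

FSA contribution: $298.03
Dependent care FSA: $162.07
Pre-tax total = $298.03 + $162.07 = $460.10
Taxable wages = $5,299.28 − $460.10 = $4,839.18
Federal withholding: $4,839.18 × 0.1702 = $823.63
City income tax: $4,839.18 × 0.017 = $82.27
State withholding: $4,839.18 × 0.0257 = $124.37
Paid family leave insurance: $5,299.28 × 0.01 = $52.99
State unemployment insurance (employee share): $5,299.28 × 0.006 = $31.80
OASDI: $5,299.28 × 0.06 = $317.96
Roth 401(k) contribution: $5,299.28 × 0.01 = $52.99
Total deductions = $298.03 + $162.07 + $823.63 + $82.27 + $124.37 + $52.99 + $31.80 + $317.96 + $52.99 = $1,946.11
Net pay = $5,299.28 − $1,946.11 = $3,353.17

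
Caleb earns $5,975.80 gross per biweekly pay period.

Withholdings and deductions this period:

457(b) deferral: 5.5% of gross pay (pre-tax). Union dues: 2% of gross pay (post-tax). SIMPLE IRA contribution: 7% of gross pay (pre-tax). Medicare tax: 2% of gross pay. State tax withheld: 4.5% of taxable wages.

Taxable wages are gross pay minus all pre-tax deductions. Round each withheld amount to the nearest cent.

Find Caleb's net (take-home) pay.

457(b) deferral: $5,975.80 × 0.055 = $328.67
SIMPLE IRA contribution: $5,975.80 × 0.07 = $418.31
Pre-tax total = $328.67 + $418.31 = $746.98
Taxable wages = $5,975.80 − $746.98 = $5,228.82
State tax withheld: $5,228.82 × 0.045 = $235.30
Medicare tax: $5,975.80 × 0.02 = $119.52
Union dues: $5,975.80 × 0.02 = $119.52
Total deductions = $328.67 + $418.31 + $235.30 + $119.52 + $119.52 = $1,221.32
Net pay = $5,975.80 − $1,221.32 = $4,754.48

$4,754.48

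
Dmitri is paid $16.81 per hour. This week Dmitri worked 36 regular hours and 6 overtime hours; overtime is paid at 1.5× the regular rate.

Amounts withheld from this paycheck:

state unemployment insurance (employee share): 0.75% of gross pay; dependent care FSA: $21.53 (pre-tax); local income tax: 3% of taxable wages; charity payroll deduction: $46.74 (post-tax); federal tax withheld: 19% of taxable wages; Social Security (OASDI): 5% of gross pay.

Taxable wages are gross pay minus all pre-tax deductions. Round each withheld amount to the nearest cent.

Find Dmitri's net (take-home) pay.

Regular pay: 36 × $16.81 = $605.16
Overtime pay: 6 × $16.81 × 1.5 = $151.29
Gross pay = $605.16 + $151.29 = $756.45
Dependent care FSA: $21.53
Taxable wages = $756.45 − $21.53 = $734.92
Federal tax withheld: $734.92 × 0.19 = $139.63
Local income tax: $734.92 × 0.03 = $22.05
Social Security (OASDI): $756.45 × 0.05 = $37.82
State unemployment insurance (employee share): $756.45 × 0.0075 = $5.67
Charity payroll deduction: $46.74
Total deductions = $21.53 + $139.63 + $22.05 + $37.82 + $5.67 + $46.74 = $273.44
Net pay = $756.45 − $273.44 = $483.01

$483.01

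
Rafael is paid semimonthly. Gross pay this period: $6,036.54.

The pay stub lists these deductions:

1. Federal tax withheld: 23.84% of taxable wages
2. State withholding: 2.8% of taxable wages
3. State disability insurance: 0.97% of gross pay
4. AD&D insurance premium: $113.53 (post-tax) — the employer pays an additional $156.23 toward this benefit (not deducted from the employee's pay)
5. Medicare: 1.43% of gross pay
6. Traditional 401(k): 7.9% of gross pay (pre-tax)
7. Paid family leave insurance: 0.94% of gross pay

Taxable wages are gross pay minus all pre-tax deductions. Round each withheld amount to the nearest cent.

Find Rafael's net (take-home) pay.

Traditional 401(k): $6,036.54 × 0.079 = $476.89
Taxable wages = $6,036.54 − $476.89 = $5,559.65
State withholding: $5,559.65 × 0.028 = $155.67
Federal tax withheld: $5,559.65 × 0.2384 = $1,325.42
Paid family leave insurance: $6,036.54 × 0.0094 = $56.74
State disability insurance: $6,036.54 × 0.0097 = $58.55
Medicare: $6,036.54 × 0.0143 = $86.32
AD&D insurance premium: $113.53
(Employer's $156.23 toward AD&D insurance premium is not withheld from the employee.)
Total deductions = $476.89 + $155.67 + $1,325.42 + $56.74 + $58.55 + $86.32 + $113.53 = $2,273.12
Net pay = $6,036.54 − $2,273.12 = $3,763.42

$3,763.42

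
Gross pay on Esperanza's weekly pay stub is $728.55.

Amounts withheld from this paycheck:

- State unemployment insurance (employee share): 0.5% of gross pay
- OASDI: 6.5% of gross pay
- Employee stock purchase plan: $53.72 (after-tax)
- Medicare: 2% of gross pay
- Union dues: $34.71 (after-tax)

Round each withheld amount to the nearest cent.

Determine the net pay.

State unemployment insurance (employee share): $728.55 × 0.005 = $3.64
Medicare: $728.55 × 0.02 = $14.57
OASDI: $728.55 × 0.065 = $47.36
Employee stock purchase plan: $53.72
Union dues: $34.71
Total deductions = $3.64 + $14.57 + $47.36 + $53.72 + $34.71 = $154.00
Net pay = $728.55 − $154.00 = $574.55

$574.55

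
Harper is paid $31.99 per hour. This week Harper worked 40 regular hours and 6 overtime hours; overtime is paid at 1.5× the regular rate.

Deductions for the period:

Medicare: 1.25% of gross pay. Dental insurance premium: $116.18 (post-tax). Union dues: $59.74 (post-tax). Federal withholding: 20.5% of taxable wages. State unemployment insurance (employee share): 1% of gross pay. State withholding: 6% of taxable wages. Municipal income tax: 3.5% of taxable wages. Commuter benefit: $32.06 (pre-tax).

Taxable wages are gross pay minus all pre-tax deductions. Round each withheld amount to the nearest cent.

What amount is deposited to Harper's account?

$863.62

Regular pay: 40 × $31.99 = $1,279.60
Overtime pay: 6 × $31.99 × 1.5 = $287.91
Gross pay = $1,279.60 + $287.91 = $1,567.51
Commuter benefit: $32.06
Taxable wages = $1,567.51 − $32.06 = $1,535.45
Federal withholding: $1,535.45 × 0.205 = $314.77
State withholding: $1,535.45 × 0.06 = $92.13
Municipal income tax: $1,535.45 × 0.035 = $53.74
Medicare: $1,567.51 × 0.0125 = $19.59
State unemployment insurance (employee share): $1,567.51 × 0.01 = $15.68
Union dues: $59.74
Dental insurance premium: $116.18
Total deductions = $32.06 + $314.77 + $92.13 + $53.74 + $19.59 + $15.68 + $59.74 + $116.18 = $703.89
Net pay = $1,567.51 − $703.89 = $863.62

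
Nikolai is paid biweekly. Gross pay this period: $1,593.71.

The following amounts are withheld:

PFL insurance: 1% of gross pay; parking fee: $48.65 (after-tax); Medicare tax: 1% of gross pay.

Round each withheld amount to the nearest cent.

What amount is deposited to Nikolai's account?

$1,513.18

PFL insurance: $1,593.71 × 0.01 = $15.94
Medicare tax: $1,593.71 × 0.01 = $15.94
Parking fee: $48.65
Total deductions = $15.94 + $15.94 + $48.65 = $80.53
Net pay = $1,593.71 − $80.53 = $1,513.18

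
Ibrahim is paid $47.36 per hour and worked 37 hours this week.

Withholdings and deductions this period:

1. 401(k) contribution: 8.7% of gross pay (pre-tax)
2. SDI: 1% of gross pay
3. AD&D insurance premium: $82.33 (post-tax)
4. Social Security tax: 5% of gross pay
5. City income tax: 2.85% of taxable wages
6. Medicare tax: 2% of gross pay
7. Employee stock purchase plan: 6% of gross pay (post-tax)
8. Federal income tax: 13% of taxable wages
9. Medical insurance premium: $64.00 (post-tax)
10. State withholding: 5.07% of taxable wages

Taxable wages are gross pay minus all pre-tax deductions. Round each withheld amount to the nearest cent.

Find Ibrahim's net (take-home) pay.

$873.52

Gross pay: 37 × $47.36 = $1752.32
401(k) contribution: $1752.32 × 0.087 = $152.45
Taxable wages = $1752.32 − $152.45 = $1599.87
Federal income tax: $1599.87 × 0.13 = $207.98
State withholding: $1599.87 × 0.0507 = $81.11
City income tax: $1599.87 × 0.0285 = $45.60
Medicare tax: $1752.32 × 0.02 = $35.05
Social Security tax: $1752.32 × 0.05 = $87.62
SDI: $1752.32 × 0.01 = $17.52
Employee stock purchase plan: $1752.32 × 0.06 = $105.14
Medical insurance premium: $64.00
AD&D insurance premium: $82.33
Total deductions = $152.45 + $207.98 + $81.11 + $45.60 + $35.05 + $87.62 + $17.52 + $105.14 + $64.00 + $82.33 = $878.80
Net pay = $1752.32 − $878.80 = $873.52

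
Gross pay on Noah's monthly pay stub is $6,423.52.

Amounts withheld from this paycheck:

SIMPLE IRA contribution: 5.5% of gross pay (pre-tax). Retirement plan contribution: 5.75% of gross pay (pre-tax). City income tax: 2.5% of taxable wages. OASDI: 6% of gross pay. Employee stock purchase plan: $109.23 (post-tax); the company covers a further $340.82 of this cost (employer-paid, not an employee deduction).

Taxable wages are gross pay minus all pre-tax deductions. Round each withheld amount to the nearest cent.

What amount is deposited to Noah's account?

SIMPLE IRA contribution: $6,423.52 × 0.055 = $353.29
Retirement plan contribution: $6,423.52 × 0.0575 = $369.35
Pre-tax total = $353.29 + $369.35 = $722.64
Taxable wages = $6,423.52 − $722.64 = $5,700.88
City income tax: $5,700.88 × 0.025 = $142.52
OASDI: $6,423.52 × 0.06 = $385.41
Employee stock purchase plan: $109.23
(Employer's $340.82 toward employee stock purchase plan is not withheld from the employee.)
Total deductions = $353.29 + $369.35 + $142.52 + $385.41 + $109.23 = $1,359.80
Net pay = $6,423.52 − $1,359.80 = $5,063.72

$5,063.72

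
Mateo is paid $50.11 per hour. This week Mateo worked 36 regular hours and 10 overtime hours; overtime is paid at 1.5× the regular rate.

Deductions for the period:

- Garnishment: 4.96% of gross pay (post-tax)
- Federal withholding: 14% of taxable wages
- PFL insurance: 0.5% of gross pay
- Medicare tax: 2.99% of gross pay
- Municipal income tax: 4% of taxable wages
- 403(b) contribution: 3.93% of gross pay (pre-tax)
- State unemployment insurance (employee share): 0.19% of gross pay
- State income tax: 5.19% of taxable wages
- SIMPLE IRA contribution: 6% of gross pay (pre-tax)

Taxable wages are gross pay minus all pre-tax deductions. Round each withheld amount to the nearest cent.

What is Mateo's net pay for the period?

Regular pay: 36 × $50.11 = $1803.96
Overtime pay: 10 × $50.11 × 1.5 = $751.65
Gross pay = $1803.96 + $751.65 = $2555.61
403(b) contribution: $2555.61 × 0.0393 = $100.44
SIMPLE IRA contribution: $2555.61 × 0.06 = $153.34
Pre-tax total = $100.44 + $153.34 = $253.78
Taxable wages = $2555.61 − $253.78 = $2301.83
State income tax: $2301.83 × 0.0519 = $119.46
Municipal income tax: $2301.83 × 0.04 = $92.07
Federal withholding: $2301.83 × 0.14 = $322.26
PFL insurance: $2555.61 × 0.005 = $12.78
State unemployment insurance (employee share): $2555.61 × 0.0019 = $4.86
Medicare tax: $2555.61 × 0.0299 = $76.41
Garnishment: $2555.61 × 0.0496 = $126.76
Total deductions = $100.44 + $153.34 + $119.46 + $92.07 + $322.26 + $12.78 + $4.86 + $76.41 + $126.76 = $1008.38
Net pay = $2555.61 − $1008.38 = $1547.23

$1547.23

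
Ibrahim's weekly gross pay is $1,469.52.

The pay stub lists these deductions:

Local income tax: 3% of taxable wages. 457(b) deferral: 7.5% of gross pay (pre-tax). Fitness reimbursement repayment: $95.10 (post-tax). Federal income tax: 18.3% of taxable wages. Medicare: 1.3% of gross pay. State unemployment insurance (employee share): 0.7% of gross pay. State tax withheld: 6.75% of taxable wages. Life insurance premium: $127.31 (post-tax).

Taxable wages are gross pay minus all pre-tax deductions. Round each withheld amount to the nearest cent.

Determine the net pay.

$726.23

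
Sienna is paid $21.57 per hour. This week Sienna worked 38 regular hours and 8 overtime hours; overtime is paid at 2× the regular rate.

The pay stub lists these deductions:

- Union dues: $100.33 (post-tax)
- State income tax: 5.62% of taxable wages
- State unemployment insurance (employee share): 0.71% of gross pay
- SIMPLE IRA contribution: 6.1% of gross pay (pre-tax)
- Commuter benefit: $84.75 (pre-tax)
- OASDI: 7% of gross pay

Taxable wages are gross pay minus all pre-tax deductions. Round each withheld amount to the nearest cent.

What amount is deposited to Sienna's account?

$762.15

Regular pay: 38 × $21.57 = $819.66
Overtime pay: 8 × $21.57 × 2 = $345.12
Gross pay = $819.66 + $345.12 = $1,164.78
Commuter benefit: $84.75
SIMPLE IRA contribution: $1,164.78 × 0.061 = $71.05
Pre-tax total = $84.75 + $71.05 = $155.80
Taxable wages = $1,164.78 − $155.80 = $1,008.98
State income tax: $1,008.98 × 0.0562 = $56.70
OASDI: $1,164.78 × 0.07 = $81.53
State unemployment insurance (employee share): $1,164.78 × 0.0071 = $8.27
Union dues: $100.33
Total deductions = $84.75 + $71.05 + $56.70 + $81.53 + $8.27 + $100.33 = $402.63
Net pay = $1,164.78 − $402.63 = $762.15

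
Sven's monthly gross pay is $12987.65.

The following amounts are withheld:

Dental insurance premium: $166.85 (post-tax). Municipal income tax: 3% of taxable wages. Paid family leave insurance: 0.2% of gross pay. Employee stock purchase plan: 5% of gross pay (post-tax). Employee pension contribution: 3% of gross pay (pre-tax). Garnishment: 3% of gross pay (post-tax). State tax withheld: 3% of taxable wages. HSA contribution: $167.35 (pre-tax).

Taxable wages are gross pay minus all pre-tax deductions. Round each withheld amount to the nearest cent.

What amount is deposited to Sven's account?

$10452.99

Employee pension contribution: $12987.65 × 0.03 = $389.63
HSA contribution: $167.35
Pre-tax total = $389.63 + $167.35 = $556.98
Taxable wages = $12987.65 − $556.98 = $12430.67
State tax withheld: $12430.67 × 0.03 = $372.92
Municipal income tax: $12430.67 × 0.03 = $372.92
Paid family leave insurance: $12987.65 × 0.002 = $25.98
Dental insurance premium: $166.85
Garnishment: $12987.65 × 0.03 = $389.63
Employee stock purchase plan: $12987.65 × 0.05 = $649.38
Total deductions = $389.63 + $167.35 + $372.92 + $372.92 + $25.98 + $166.85 + $389.63 + $649.38 = $2534.66
Net pay = $12987.65 − $2534.66 = $10452.99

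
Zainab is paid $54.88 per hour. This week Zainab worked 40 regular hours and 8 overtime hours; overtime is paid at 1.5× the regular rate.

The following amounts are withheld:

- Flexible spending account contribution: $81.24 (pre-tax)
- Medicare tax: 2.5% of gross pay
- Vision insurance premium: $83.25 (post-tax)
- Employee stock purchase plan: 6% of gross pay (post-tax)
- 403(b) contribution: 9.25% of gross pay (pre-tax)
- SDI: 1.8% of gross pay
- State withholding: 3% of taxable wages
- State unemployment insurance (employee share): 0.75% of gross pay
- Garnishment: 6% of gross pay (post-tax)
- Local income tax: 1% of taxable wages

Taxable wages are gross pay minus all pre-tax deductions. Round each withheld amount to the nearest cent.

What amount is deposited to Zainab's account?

$1,838.38

Regular pay: 40 × $54.88 = $2,195.20
Overtime pay: 8 × $54.88 × 1.5 = $658.56
Gross pay = $2,195.20 + $658.56 = $2,853.76
403(b) contribution: $2,853.76 × 0.0925 = $263.97
Flexible spending account contribution: $81.24
Pre-tax total = $263.97 + $81.24 = $345.21
Taxable wages = $2,853.76 − $345.21 = $2,508.55
Local income tax: $2,508.55 × 0.01 = $25.09
State withholding: $2,508.55 × 0.03 = $75.26
Medicare tax: $2,853.76 × 0.025 = $71.34
State unemployment insurance (employee share): $2,853.76 × 0.0075 = $21.40
SDI: $2,853.76 × 0.018 = $51.37
Vision insurance premium: $83.25
Employee stock purchase plan: $2,853.76 × 0.06 = $171.23
Garnishment: $2,853.76 × 0.06 = $171.23
Total deductions = $263.97 + $81.24 + $25.09 + $75.26 + $71.34 + $21.40 + $51.37 + $83.25 + $171.23 + $171.23 = $1,015.38
Net pay = $2,853.76 − $1,015.38 = $1,838.38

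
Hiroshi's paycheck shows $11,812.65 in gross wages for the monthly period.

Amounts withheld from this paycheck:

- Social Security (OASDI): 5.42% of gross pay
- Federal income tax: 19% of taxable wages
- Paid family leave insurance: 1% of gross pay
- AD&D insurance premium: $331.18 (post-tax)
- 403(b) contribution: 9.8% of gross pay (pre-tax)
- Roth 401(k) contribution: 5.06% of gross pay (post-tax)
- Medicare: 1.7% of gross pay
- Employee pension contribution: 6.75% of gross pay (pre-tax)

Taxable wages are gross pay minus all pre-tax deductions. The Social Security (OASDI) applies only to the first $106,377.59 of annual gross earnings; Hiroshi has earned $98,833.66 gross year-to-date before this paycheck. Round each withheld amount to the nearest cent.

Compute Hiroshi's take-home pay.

$6,327.97

Employee pension contribution: $11,812.65 × 0.0675 = $797.35
403(b) contribution: $11,812.65 × 0.098 = $1,157.64
Pre-tax total = $797.35 + $1,157.64 = $1,954.99
Taxable wages = $11,812.65 − $1,954.99 = $9,857.66
Federal income tax: $9,857.66 × 0.19 = $1,872.96
Medicare: $11,812.65 × 0.017 = $200.82
Social Security (OASDI): only $106,377.59 − $98,833.66 = $7,543.93 of this check is subject → $7,543.93 × 0.0542 = $408.88
Paid family leave insurance: $11,812.65 × 0.01 = $118.13
Roth 401(k) contribution: $11,812.65 × 0.0506 = $597.72
AD&D insurance premium: $331.18
Total deductions = $797.35 + $1,157.64 + $1,872.96 + $200.82 + $408.88 + $118.13 + $597.72 + $331.18 = $5,484.68
Net pay = $11,812.65 − $5,484.68 = $6,327.97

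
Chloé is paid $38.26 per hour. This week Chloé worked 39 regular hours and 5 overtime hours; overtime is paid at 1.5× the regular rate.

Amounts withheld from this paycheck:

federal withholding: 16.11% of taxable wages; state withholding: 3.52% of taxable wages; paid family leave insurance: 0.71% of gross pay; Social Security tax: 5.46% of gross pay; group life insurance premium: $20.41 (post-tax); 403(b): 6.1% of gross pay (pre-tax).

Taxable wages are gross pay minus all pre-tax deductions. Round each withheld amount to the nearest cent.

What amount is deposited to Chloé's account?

$1212.46

Regular pay: 39 × $38.26 = $1492.14
Overtime pay: 5 × $38.26 × 1.5 = $286.95
Gross pay = $1492.14 + $286.95 = $1779.09
403(b): $1779.09 × 0.061 = $108.52
Taxable wages = $1779.09 − $108.52 = $1670.57
State withholding: $1670.57 × 0.0352 = $58.80
Federal withholding: $1670.57 × 0.1611 = $269.13
Paid family leave insurance: $1779.09 × 0.0071 = $12.63
Social Security tax: $1779.09 × 0.0546 = $97.14
Group life insurance premium: $20.41
Total deductions = $108.52 + $58.80 + $269.13 + $12.63 + $97.14 + $20.41 = $566.63
Net pay = $1779.09 − $566.63 = $1212.46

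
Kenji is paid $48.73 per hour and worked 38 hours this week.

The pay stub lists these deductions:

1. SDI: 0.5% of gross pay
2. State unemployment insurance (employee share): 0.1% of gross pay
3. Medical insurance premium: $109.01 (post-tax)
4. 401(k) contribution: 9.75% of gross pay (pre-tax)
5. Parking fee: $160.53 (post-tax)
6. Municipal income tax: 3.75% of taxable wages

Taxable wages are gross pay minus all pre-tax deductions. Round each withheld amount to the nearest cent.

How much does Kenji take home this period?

Gross pay: 38 × $48.73 = $1851.74
401(k) contribution: $1851.74 × 0.0975 = $180.54
Taxable wages = $1851.74 − $180.54 = $1671.20
Municipal income tax: $1671.20 × 0.0375 = $62.67
SDI: $1851.74 × 0.005 = $9.26
State unemployment insurance (employee share): $1851.74 × 0.001 = $1.85
Medical insurance premium: $109.01
Parking fee: $160.53
Total deductions = $180.54 + $62.67 + $9.26 + $1.85 + $109.01 + $160.53 = $523.86
Net pay = $1851.74 − $523.86 = $1327.88

$1327.88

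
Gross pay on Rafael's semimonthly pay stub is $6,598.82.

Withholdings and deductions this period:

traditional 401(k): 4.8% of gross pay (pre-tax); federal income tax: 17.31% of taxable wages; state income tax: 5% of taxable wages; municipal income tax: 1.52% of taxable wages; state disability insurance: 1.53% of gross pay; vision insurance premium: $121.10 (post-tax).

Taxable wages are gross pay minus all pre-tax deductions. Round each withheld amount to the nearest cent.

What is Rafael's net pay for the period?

$4,563.00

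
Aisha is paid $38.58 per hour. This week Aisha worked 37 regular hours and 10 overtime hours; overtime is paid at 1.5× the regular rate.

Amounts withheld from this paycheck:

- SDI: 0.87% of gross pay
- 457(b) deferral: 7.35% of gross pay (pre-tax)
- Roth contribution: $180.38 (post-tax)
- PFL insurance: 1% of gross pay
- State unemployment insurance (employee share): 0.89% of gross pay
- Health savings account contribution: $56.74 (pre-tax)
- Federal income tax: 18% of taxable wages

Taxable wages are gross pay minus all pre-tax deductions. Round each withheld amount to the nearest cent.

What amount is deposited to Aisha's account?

Regular pay: 37 × $38.58 = $1,427.46
Overtime pay: 10 × $38.58 × 1.5 = $578.70
Gross pay = $1,427.46 + $578.70 = $2,006.16
457(b) deferral: $2,006.16 × 0.0735 = $147.45
Health savings account contribution: $56.74
Pre-tax total = $147.45 + $56.74 = $204.19
Taxable wages = $2,006.16 − $204.19 = $1,801.97
Federal income tax: $1,801.97 × 0.18 = $324.35
SDI: $2,006.16 × 0.0087 = $17.45
PFL insurance: $2,006.16 × 0.01 = $20.06
State unemployment insurance (employee share): $2,006.16 × 0.0089 = $17.85
Roth contribution: $180.38
Total deductions = $147.45 + $56.74 + $324.35 + $17.45 + $20.06 + $17.85 + $180.38 = $764.28
Net pay = $2,006.16 − $764.28 = $1,241.88

$1,241.88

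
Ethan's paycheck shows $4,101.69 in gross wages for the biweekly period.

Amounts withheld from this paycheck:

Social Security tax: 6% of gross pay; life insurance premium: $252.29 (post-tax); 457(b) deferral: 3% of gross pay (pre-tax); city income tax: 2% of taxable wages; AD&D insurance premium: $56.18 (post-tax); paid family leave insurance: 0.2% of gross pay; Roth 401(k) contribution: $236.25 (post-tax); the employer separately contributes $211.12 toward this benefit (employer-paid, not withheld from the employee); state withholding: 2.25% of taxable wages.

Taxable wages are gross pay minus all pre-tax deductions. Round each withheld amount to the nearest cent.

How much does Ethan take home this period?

$3,010.53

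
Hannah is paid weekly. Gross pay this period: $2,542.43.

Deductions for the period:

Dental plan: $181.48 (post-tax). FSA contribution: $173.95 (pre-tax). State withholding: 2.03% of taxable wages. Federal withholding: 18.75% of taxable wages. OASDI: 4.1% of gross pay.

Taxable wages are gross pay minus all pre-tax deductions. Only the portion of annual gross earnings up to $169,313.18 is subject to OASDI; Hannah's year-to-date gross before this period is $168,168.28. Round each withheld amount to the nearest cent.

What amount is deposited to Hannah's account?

$1,647.89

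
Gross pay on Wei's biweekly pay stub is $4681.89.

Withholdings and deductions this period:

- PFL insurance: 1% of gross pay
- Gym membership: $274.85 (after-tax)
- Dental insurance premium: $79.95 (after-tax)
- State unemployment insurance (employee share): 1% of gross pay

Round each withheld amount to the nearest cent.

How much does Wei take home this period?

PFL insurance: $4681.89 × 0.01 = $46.82
State unemployment insurance (employee share): $4681.89 × 0.01 = $46.82
Gym membership: $274.85
Dental insurance premium: $79.95
Total deductions = $46.82 + $46.82 + $274.85 + $79.95 = $448.44
Net pay = $4681.89 − $448.44 = $4233.45

$4233.45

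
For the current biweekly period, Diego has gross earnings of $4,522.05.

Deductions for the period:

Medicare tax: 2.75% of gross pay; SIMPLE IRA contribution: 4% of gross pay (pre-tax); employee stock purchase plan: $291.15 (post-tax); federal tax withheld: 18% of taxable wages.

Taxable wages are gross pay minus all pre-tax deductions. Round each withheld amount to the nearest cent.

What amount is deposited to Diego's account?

SIMPLE IRA contribution: $4,522.05 × 0.04 = $180.88
Taxable wages = $4,522.05 − $180.88 = $4,341.17
Federal tax withheld: $4,341.17 × 0.18 = $781.41
Medicare tax: $4,522.05 × 0.0275 = $124.36
Employee stock purchase plan: $291.15
Total deductions = $180.88 + $781.41 + $124.36 + $291.15 = $1,377.80
Net pay = $4,522.05 − $1,377.80 = $3,144.25

$3,144.25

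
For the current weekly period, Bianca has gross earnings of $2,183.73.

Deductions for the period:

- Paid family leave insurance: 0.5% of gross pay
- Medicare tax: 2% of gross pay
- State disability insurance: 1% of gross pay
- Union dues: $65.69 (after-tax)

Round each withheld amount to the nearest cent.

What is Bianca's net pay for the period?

State disability insurance: $2,183.73 × 0.01 = $21.84
Medicare tax: $2,183.73 × 0.02 = $43.67
Paid family leave insurance: $2,183.73 × 0.005 = $10.92
Union dues: $65.69
Total deductions = $21.84 + $43.67 + $10.92 + $65.69 = $142.12
Net pay = $2,183.73 − $142.12 = $2,041.61

$2,041.61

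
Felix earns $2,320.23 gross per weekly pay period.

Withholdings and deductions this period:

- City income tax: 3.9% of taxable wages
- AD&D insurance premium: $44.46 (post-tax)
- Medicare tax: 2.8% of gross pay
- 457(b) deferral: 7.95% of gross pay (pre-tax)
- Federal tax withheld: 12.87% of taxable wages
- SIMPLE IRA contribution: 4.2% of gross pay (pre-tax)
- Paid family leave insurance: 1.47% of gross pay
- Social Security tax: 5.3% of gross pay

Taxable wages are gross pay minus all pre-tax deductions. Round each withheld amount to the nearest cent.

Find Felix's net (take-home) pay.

SIMPLE IRA contribution: $2,320.23 × 0.042 = $97.45
457(b) deferral: $2,320.23 × 0.0795 = $184.46
Pre-tax total = $97.45 + $184.46 = $281.91
Taxable wages = $2,320.23 − $281.91 = $2,038.32
City income tax: $2,038.32 × 0.039 = $79.49
Federal tax withheld: $2,038.32 × 0.1287 = $262.33
Medicare tax: $2,320.23 × 0.028 = $64.97
Social Security tax: $2,320.23 × 0.053 = $122.97
Paid family leave insurance: $2,320.23 × 0.0147 = $34.11
AD&D insurance premium: $44.46
Total deductions = $97.45 + $184.46 + $79.49 + $262.33 + $64.97 + $122.97 + $34.11 + $44.46 = $890.24
Net pay = $2,320.23 − $890.24 = $1,429.99

$1,429.99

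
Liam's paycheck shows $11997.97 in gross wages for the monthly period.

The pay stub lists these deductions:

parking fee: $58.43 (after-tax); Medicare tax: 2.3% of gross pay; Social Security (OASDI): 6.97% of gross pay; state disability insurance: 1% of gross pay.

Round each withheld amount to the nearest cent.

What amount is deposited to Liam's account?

$10707.35

Social Security (OASDI): $11997.97 × 0.0697 = $836.26
Medicare tax: $11997.97 × 0.023 = $275.95
State disability insurance: $11997.97 × 0.01 = $119.98
Parking fee: $58.43
Total deductions = $836.26 + $275.95 + $119.98 + $58.43 = $1290.62
Net pay = $11997.97 − $1290.62 = $10707.35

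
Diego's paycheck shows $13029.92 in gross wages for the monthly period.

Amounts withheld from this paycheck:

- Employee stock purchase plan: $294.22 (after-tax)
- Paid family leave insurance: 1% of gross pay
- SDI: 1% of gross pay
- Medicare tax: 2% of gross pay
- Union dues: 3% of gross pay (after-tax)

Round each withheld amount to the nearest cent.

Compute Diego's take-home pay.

Paid family leave insurance: $13029.92 × 0.01 = $130.30
SDI: $13029.92 × 0.01 = $130.30
Medicare tax: $13029.92 × 0.02 = $260.60
Employee stock purchase plan: $294.22
Union dues: $13029.92 × 0.03 = $390.90
Total deductions = $130.30 + $130.30 + $260.60 + $294.22 + $390.90 = $1206.32
Net pay = $13029.92 − $1206.32 = $11823.60

$11823.60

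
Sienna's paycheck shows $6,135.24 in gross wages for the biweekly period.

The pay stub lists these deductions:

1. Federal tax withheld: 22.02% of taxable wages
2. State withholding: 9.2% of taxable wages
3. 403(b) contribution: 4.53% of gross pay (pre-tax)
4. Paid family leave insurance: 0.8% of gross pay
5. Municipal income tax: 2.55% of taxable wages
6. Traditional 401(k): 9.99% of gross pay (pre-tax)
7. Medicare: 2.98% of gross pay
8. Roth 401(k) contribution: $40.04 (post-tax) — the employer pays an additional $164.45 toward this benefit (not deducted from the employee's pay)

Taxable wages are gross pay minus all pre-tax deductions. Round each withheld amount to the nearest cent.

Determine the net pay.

403(b) contribution: $6,135.24 × 0.0453 = $277.93
Traditional 401(k): $6,135.24 × 0.0999 = $612.91
Pre-tax total = $277.93 + $612.91 = $890.84
Taxable wages = $6,135.24 − $890.84 = $5,244.40
State withholding: $5,244.40 × 0.092 = $482.48
Federal tax withheld: $5,244.40 × 0.2202 = $1,154.82
Municipal income tax: $5,244.40 × 0.0255 = $133.73
Medicare: $6,135.24 × 0.0298 = $182.83
Paid family leave insurance: $6,135.24 × 0.008 = $49.08
Roth 401(k) contribution: $40.04
(Employer's $164.45 toward Roth 401(k) contribution is not withheld from the employee.)
Total deductions = $277.93 + $612.91 + $482.48 + $1,154.82 + $133.73 + $182.83 + $49.08 + $40.04 = $2,933.82
Net pay = $6,135.24 − $2,933.82 = $3,201.42

$3,201.42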